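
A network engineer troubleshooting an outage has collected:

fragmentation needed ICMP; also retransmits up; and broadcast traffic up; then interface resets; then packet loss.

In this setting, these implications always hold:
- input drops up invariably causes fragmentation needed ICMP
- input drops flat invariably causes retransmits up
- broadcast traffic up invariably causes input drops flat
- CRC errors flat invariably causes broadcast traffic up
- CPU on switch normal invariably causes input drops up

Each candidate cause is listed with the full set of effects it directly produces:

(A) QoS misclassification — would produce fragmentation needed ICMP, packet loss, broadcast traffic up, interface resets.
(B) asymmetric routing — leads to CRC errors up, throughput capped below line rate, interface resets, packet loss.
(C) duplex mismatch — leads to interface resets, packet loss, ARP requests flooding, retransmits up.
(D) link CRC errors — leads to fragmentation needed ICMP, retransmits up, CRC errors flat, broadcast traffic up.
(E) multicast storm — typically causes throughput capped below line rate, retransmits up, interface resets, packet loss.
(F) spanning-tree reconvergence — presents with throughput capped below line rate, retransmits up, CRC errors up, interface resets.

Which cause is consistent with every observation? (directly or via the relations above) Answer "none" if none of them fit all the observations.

Per-candidate check:
(A) QoS misclassification — accounts for every observation (retransmits up via broadcast traffic up → input drops flat → retransmits up)
(B) asymmetric routing — fragmentation needed ICMP NO; retransmits up NO; broadcast traffic up NO; interface resets yes; packet loss yes
(C) duplex mismatch — does not account for fragmentation needed ICMP, broadcast traffic up
(D) link CRC errors — does not account for interface resets, packet loss
(E) multicast storm — does not account for fragmentation needed ICMP, broadcast traffic up
(F) spanning-tree reconvergence — fragmentation needed ICMP NO; retransmits up yes; broadcast traffic up NO; interface resets yes; packet loss NO
(A) alone accounts for all the evidence.

A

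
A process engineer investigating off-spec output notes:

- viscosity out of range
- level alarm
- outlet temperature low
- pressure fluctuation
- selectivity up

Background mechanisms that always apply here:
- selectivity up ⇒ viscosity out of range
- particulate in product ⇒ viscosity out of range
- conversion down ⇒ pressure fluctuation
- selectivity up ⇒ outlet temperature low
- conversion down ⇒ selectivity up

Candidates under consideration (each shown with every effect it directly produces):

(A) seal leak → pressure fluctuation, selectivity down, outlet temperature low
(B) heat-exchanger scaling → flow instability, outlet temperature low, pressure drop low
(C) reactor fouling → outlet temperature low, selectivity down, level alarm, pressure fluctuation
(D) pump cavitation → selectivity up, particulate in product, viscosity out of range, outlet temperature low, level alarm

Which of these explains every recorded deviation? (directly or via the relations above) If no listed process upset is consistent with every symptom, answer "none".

none

Per-candidate check:
(A) seal leak — viscosity out of range -; level alarm -; outlet temperature low +; pressure fluctuation +; selectivity up -
(B) heat-exchanger scaling — viscosity out of range -; level alarm -; outlet temperature low +; pressure fluctuation -; selectivity up -
(C) reactor fouling — viscosity out of range -; level alarm +; outlet temperature low +; pressure fluctuation +; selectivity up -
(D) pump cavitation — viscosity out of range +; level alarm +; outlet temperature low +; pressure fluctuation -; selectivity up +
None of the listed candidates fits everything.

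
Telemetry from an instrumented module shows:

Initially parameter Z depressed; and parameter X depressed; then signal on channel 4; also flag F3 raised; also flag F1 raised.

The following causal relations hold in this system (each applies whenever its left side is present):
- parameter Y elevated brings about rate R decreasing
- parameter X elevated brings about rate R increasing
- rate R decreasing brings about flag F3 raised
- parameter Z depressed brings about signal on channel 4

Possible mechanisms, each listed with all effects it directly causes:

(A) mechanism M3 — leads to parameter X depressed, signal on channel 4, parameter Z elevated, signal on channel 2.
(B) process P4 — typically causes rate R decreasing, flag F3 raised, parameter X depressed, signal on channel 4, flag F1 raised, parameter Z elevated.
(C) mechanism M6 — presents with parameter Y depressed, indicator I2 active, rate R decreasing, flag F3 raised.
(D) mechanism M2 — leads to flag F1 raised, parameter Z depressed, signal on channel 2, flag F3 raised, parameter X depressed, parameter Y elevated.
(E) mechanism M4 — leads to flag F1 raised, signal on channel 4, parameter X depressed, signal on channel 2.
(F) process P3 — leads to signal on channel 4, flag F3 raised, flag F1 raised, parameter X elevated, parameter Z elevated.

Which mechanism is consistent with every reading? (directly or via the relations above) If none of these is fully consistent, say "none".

D

Checking each candidate against the observations:
(A) mechanism M3 — parameter Z depressed -; parameter X depressed +; signal on channel 4 +; flag F3 raised -; flag F1 raised -
(B) process P4 — fails on parameter Z depressed (predicts parameter Z elevated, not parameter Z depressed)
(C) mechanism M6 — parameter Z depressed -; parameter X depressed -; signal on channel 4 -; flag F3 raised +; flag F1 raised -
(D) mechanism M2 — accounts for every observation (signal on channel 4 via parameter Z depressed → signal on channel 4)
(E) mechanism M4 — parameter Z depressed -; parameter X depressed +; signal on channel 4 +; flag F3 raised -; flag F1 raised +
(F) process P3 — parameter Z depressed -; parameter X depressed -; signal on channel 4 +; flag F3 raised +; flag F1 raised +
Only (D) is consistent with every observation.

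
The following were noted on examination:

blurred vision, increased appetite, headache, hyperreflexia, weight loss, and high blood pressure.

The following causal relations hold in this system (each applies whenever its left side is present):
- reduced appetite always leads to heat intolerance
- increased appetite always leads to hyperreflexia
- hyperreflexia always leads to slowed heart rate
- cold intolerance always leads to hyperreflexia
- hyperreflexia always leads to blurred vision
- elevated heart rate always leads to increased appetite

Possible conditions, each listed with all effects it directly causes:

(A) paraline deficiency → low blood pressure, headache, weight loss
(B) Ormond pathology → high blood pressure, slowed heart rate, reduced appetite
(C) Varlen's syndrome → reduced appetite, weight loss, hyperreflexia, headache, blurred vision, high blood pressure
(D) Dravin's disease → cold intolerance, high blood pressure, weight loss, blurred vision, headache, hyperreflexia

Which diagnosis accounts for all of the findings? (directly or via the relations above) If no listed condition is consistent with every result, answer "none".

none

Per-candidate check:
(A) paraline deficiency — blurred vision miss; increased appetite miss; headache match; hyperreflexia miss; weight loss match; high blood pressure miss
(B) Ormond pathology — fails on blurred vision, increased appetite, headache, hyperreflexia, weight loss (predicts reduced appetite, not increased appetite)
(C) Varlen's syndrome — fails on increased appetite (predicts reduced appetite, not increased appetite)
(D) Dravin's disease — blurred vision match; increased appetite miss; headache match; hyperreflexia match; weight loss match; high blood pressure match
No candidate is consistent with all observations.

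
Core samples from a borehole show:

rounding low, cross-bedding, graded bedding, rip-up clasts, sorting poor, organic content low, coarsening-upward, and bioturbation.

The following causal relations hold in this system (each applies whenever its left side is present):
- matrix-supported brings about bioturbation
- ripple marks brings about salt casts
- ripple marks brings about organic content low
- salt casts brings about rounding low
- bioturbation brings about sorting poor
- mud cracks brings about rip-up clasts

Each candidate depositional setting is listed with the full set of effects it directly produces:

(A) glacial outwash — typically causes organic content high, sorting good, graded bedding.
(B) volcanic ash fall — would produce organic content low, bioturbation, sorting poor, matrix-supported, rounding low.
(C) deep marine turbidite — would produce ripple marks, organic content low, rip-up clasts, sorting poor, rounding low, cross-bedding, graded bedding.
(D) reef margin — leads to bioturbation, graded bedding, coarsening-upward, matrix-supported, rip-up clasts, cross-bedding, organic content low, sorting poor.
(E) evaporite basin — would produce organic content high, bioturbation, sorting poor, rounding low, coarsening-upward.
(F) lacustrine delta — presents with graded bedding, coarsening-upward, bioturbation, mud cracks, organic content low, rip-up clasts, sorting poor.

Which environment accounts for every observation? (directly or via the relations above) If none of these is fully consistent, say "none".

none

Per-candidate check:
(A) glacial outwash — rounding low NO; cross-bedding NO; graded bedding yes; rip-up clasts NO; sorting poor NO; organic content low NO; coarsening-upward NO; bioturbation NO
(B) volcanic ash fall — rounding low yes; cross-bedding NO; graded bedding NO; rip-up clasts NO; sorting poor yes; organic content low yes; coarsening-upward NO; bioturbation yes
(C) deep marine turbidite — rounding low yes; cross-bedding yes; graded bedding yes; rip-up clasts yes; sorting poor yes; organic content low yes; coarsening-upward NO; bioturbation NO
(D) reef margin — rounding low NO; cross-bedding yes; graded bedding yes; rip-up clasts yes; sorting poor yes; organic content low yes; coarsening-upward yes; bioturbation yes
(E) evaporite basin — fails on cross-bedding, graded bedding, rip-up clasts, organic content low (predicts organic content high, not organic content low)
(F) lacustrine delta — rounding low NO; cross-bedding NO; graded bedding yes; rip-up clasts yes; sorting poor yes; organic content low yes; coarsening-upward yes; bioturbation yes
No candidate is consistent with all observations.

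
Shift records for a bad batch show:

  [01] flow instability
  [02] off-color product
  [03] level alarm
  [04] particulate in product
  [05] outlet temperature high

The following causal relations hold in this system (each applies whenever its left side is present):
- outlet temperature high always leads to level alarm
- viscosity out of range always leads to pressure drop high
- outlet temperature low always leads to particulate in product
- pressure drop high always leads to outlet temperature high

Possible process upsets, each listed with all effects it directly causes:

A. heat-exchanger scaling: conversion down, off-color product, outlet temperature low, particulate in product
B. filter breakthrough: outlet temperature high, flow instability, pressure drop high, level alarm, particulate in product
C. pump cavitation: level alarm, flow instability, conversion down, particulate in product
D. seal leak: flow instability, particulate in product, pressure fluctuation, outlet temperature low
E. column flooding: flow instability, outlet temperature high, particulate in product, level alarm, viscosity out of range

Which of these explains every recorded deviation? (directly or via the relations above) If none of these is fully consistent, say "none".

none

Testing each hypothesis:
(A) heat-exchanger scaling — fails on flow instability, level alarm, outlet temperature high (predicts outlet temperature low, not outlet temperature high)
(B) filter breakthrough — does not account for off-color product
(C) pump cavitation — flow instability yes; off-color product NO; level alarm yes; particulate in product yes; outlet temperature high NO
(D) seal leak — fails on off-color product, level alarm, outlet temperature high (predicts outlet temperature low, not outlet temperature high)
(E) column flooding — flow instability yes; off-color product NO; level alarm yes; particulate in product yes; outlet temperature high yes
None of the listed candidates fits everything.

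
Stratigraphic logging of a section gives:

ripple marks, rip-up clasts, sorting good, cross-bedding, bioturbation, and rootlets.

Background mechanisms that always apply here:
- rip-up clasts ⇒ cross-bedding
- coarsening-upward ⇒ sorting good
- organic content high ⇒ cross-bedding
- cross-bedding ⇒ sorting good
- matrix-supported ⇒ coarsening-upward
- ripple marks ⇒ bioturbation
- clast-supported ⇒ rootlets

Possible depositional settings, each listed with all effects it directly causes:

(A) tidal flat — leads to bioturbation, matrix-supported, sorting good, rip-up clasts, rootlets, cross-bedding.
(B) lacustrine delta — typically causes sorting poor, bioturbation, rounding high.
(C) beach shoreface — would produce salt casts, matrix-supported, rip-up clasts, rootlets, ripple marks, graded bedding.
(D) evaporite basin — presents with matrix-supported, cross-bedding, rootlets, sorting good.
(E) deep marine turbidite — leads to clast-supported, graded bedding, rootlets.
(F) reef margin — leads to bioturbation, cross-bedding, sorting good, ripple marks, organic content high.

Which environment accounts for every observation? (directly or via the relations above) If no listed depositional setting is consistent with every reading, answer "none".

C

Testing each hypothesis:
(A) tidal flat — ripple marks ✗; rip-up clasts ✓; sorting good ✓; cross-bedding ✓; bioturbation ✓; rootlets ✓
(B) lacustrine delta — ripple marks ✗; rip-up clasts ✗; sorting good ✗; cross-bedding ✗; bioturbation ✓; rootlets ✗
(C) beach shoreface — accounts for every observation (sorting good via matrix-supported → coarsening-upward → sorting good)
(D) evaporite basin — does not account for ripple marks, rip-up clasts, bioturbation
(E) deep marine turbidite — does not account for ripple marks, rip-up clasts, sorting good, cross-bedding, bioturbation
(F) reef margin — does not account for rip-up clasts, rootlets
(C) alone accounts for all the evidence.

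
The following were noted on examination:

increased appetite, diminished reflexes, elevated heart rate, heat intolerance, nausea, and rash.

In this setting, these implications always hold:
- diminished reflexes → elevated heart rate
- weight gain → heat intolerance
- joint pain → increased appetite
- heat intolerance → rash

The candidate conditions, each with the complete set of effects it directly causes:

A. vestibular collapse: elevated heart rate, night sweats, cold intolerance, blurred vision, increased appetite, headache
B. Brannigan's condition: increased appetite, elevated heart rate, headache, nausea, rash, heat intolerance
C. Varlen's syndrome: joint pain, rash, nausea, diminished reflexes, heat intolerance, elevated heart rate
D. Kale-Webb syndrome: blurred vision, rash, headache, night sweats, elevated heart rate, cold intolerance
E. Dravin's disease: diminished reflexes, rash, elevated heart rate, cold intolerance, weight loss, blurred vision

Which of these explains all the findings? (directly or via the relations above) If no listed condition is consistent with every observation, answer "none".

Testing each hypothesis:
(A) vestibular collapse — increased appetite yes; diminished reflexes NO; elevated heart rate yes; heat intolerance NO; nausea NO; rash NO
(B) Brannigan's condition — increased appetite yes; diminished reflexes NO; elevated heart rate yes; heat intolerance yes; nausea yes; rash yes
(C) Varlen's syndrome — accounts for every observation (increased appetite via joint pain → increased appetite)
(D) Kale-Webb syndrome — increased appetite NO; diminished reflexes NO; elevated heart rate yes; heat intolerance NO; nausea NO; rash yes
(E) Dravin's disease — increased appetite NO; diminished reflexes yes; elevated heart rate yes; heat intolerance NO; nausea NO; rash yes
Only (C) is consistent with every observation.

C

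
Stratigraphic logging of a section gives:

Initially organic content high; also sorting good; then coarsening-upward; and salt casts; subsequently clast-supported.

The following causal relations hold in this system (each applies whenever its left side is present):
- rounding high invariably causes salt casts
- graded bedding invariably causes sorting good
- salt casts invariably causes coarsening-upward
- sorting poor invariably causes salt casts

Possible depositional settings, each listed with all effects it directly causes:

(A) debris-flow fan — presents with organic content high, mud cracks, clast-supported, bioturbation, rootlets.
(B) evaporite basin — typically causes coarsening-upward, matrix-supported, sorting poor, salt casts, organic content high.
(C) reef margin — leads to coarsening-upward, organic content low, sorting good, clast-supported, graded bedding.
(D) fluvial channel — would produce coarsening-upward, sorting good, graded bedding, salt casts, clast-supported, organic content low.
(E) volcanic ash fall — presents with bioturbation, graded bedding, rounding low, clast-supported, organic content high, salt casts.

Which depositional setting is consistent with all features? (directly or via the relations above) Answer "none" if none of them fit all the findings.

Checking each candidate against the observations:
(A) debris-flow fan — organic content high +; sorting good -; coarsening-upward -; salt casts -; clast-supported +
(B) evaporite basin — organic content high +; sorting good -; coarsening-upward +; salt casts +; clast-supported -
(C) reef margin — organic content high -; sorting good +; coarsening-upward +; salt casts -; clast-supported +
(D) fluvial channel — fails on organic content high (predicts organic content low, not organic content high)
(E) volcanic ash fall — organic content high +; sorting good + (through graded bedding → sorting good); coarsening-upward + (through salt casts → coarsening-upward); salt casts +; clast-supported +
Only (E) is consistent with every observation.

E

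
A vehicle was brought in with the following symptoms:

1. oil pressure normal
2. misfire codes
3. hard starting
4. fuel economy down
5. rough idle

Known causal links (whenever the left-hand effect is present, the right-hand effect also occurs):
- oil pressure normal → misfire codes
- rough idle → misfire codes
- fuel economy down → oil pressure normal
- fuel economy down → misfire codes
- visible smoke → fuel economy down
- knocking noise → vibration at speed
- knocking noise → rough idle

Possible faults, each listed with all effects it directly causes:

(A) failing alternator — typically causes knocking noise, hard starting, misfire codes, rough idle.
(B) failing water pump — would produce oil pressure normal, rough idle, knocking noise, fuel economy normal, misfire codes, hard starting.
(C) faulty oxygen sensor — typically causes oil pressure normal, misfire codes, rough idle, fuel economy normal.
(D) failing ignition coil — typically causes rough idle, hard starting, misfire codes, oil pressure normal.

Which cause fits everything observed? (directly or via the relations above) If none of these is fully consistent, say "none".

none

Per-candidate check:
(A) failing alternator — oil pressure normal miss; misfire codes match; hard starting match; fuel economy down miss; rough idle match
(B) failing water pump — fails on fuel economy down (predicts fuel economy normal, not fuel economy down)
(C) faulty oxygen sensor — fails on hard starting, fuel economy down (predicts fuel economy normal, not fuel economy down)
(D) failing ignition coil — oil pressure normal match; misfire codes match; hard starting match; fuel economy down miss; rough idle match
Every candidate fails on at least one observation.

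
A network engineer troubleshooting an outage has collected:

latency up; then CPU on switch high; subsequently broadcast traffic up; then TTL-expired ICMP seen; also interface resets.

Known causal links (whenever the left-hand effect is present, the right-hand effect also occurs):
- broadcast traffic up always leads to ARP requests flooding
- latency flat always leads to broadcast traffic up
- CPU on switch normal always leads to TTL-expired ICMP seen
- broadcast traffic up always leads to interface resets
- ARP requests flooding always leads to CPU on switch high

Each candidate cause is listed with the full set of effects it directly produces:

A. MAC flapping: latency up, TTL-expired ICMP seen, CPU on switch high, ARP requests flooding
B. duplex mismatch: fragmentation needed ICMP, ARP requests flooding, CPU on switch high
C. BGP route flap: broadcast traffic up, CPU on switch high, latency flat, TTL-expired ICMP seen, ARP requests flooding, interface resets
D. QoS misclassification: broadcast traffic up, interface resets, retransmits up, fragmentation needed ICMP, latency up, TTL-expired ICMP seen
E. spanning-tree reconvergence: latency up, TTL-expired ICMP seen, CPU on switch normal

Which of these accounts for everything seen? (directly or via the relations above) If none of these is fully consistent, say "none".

Checking each candidate against the observations:
(A) MAC flapping — latency up ✓; CPU on switch high ✓; broadcast traffic up ✗; TTL-expired ICMP seen ✓; interface resets ✗
(B) duplex mismatch — latency up ✗; CPU on switch high ✓; broadcast traffic up ✗; TTL-expired ICMP seen ✗; interface resets ✗
(C) BGP route flap — latency up ✗; CPU on switch high ✓; broadcast traffic up ✓; TTL-expired ICMP seen ✓; interface resets ✓
(D) QoS misclassification — accounts for every observation (CPU on switch high via broadcast traffic up → ARP requests flooding → CPU on switch high)
(E) spanning-tree reconvergence — fails on CPU on switch high, broadcast traffic up, interface resets (predicts CPU on switch normal, not CPU on switch high)
(D) alone accounts for all the evidence.

D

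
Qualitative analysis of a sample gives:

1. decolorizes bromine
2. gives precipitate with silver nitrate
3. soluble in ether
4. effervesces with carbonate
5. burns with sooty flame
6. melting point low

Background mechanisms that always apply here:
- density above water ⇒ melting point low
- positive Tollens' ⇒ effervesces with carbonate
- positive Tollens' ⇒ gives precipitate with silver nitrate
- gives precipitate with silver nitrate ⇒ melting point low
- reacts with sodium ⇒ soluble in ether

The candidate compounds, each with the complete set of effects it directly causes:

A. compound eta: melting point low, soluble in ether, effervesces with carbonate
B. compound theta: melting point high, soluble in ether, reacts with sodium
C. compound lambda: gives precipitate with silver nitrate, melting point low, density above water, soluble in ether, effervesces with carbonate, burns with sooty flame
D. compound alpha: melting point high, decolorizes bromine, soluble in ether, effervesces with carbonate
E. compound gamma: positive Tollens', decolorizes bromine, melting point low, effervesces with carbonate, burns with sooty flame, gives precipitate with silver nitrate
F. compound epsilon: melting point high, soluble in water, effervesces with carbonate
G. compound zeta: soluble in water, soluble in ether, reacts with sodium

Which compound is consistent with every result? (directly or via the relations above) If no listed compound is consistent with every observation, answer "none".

none

Per-candidate check:
(A) compound eta — does not account for decolorizes bromine, gives precipitate with silver nitrate, burns with sooty flame
(B) compound theta — fails on decolorizes bromine, gives precipitate with silver nitrate, effervesces with carbonate, burns with sooty flame, melting point low (predicts melting point high, not melting point low)
(C) compound lambda — decolorizes bromine NO; gives precipitate with silver nitrate yes; soluble in ether yes; effervesces with carbonate yes; burns with sooty flame yes; melting point low yes
(D) compound alpha — decolorizes bromine yes; gives precipitate with silver nitrate NO; soluble in ether yes; effervesces with carbonate yes; burns with sooty flame NO; melting point low NO
(E) compound gamma — does not account for soluble in ether
(F) compound epsilon — decolorizes bromine NO; gives precipitate with silver nitrate NO; soluble in ether NO; effervesces with carbonate yes; burns with sooty flame NO; melting point low NO
(G) compound zeta — decolorizes bromine NO; gives precipitate with silver nitrate NO; soluble in ether yes; effervesces with carbonate NO; burns with sooty flame NO; melting point low NO
None of the listed candidates fits everything.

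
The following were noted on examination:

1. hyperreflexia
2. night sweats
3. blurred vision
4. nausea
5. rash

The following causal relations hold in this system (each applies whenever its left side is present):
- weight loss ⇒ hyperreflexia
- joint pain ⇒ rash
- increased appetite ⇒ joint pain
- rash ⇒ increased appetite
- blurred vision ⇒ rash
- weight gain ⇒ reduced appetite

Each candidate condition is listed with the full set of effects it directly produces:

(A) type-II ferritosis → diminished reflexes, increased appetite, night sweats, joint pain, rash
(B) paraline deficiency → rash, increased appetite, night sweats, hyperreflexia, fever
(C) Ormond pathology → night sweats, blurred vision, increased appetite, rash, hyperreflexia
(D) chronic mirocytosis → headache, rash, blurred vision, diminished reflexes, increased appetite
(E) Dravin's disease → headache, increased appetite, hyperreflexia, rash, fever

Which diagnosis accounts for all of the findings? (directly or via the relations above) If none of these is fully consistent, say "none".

For each candidate, compare predicted effects to what was observed:
(A) type-II ferritosis — hyperreflexia ✗; night sweats ✓; blurred vision ✗; nausea ✗; rash ✓
(B) paraline deficiency — hyperreflexia ✓; night sweats ✓; blurred vision ✗; nausea ✗; rash ✓
(C) Ormond pathology — does not account for nausea
(D) chronic mirocytosis — hyperreflexia ✗; night sweats ✗; blurred vision ✓; nausea ✗; rash ✓
(E) Dravin's disease — does not account for night sweats, blurred vision, nausea
No candidate is consistent with all observations.

none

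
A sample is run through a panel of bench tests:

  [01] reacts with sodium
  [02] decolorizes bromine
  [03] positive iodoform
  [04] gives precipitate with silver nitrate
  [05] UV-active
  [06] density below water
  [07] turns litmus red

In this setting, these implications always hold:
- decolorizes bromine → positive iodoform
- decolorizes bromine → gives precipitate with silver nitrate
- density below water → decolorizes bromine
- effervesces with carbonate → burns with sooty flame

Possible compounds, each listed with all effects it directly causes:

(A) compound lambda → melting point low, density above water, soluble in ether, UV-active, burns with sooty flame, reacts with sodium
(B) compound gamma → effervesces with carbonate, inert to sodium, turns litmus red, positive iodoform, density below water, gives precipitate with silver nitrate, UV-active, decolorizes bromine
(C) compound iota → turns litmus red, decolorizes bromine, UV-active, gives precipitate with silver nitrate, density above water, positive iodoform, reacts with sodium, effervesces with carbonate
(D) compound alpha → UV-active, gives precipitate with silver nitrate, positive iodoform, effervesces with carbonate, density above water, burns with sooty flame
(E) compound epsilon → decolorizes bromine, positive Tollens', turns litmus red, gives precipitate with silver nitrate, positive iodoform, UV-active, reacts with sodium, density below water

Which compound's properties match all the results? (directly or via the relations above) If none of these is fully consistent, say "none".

E

Checking each candidate against the observations:
(A) compound lambda — fails on decolorizes bromine, positive iodoform, gives precipitate with silver nitrate, density below water, turns litmus red (predicts density above water, not density below water)
(B) compound gamma — reacts with sodium -; decolorizes bromine +; positive iodoform +; gives precipitate with silver nitrate +; UV-active +; density below water +; turns litmus red +
(C) compound iota — fails on density below water (predicts density above water, not density below water)
(D) compound alpha — fails on reacts with sodium, decolorizes bromine, density below water, turns litmus red (predicts density above water, not density below water)
(E) compound epsilon — reacts with sodium +; decolorizes bromine +; positive iodoform +; gives precipitate with silver nitrate +; UV-active +; density below water +; turns litmus red +
(E) is the only candidate with no mismatches.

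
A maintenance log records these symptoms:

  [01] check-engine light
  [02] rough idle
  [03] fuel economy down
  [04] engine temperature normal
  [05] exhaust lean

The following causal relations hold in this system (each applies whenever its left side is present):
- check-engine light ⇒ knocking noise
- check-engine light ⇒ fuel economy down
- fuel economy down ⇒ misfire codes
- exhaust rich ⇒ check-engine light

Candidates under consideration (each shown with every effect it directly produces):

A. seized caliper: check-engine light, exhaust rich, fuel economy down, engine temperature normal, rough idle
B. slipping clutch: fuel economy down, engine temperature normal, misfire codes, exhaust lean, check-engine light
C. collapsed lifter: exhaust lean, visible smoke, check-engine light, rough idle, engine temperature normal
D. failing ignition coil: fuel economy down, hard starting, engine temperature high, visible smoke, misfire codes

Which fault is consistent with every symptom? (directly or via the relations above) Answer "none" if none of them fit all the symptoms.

Per-candidate check:
(A) seized caliper — check-engine light match; rough idle match; fuel economy down match; engine temperature normal match; exhaust lean miss
(B) slipping clutch — check-engine light match; rough idle miss; fuel economy down match; engine temperature normal match; exhaust lean match
(C) collapsed lifter — accounts for every observation (fuel economy down via check-engine light → fuel economy down)
(D) failing ignition coil — check-engine light miss; rough idle miss; fuel economy down match; engine temperature normal miss; exhaust lean miss
Only (C) is consistent with every observation.

C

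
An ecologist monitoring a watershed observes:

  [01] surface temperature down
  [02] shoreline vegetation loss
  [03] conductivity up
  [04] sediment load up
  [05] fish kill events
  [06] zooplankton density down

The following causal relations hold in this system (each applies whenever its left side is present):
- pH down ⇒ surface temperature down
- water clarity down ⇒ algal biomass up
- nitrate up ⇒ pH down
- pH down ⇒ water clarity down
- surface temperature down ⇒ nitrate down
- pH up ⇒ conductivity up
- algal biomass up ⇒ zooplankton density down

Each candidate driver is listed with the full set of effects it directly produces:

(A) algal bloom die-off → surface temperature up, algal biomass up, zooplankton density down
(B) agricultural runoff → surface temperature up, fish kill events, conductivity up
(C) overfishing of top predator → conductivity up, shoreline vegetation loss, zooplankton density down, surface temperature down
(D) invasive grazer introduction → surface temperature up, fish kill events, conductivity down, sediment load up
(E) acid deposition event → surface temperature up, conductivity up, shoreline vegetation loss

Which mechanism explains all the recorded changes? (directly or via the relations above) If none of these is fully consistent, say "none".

For each candidate, compare predicted effects to what was observed:
(A) algal bloom die-off — fails on surface temperature down, shoreline vegetation loss, conductivity up, sediment load up, fish kill events (predicts surface temperature up, not surface temperature down)
(B) agricultural runoff — fails on surface temperature down, shoreline vegetation loss, sediment load up, zooplankton density down (predicts surface temperature up, not surface temperature down)
(C) overfishing of top predator — surface temperature down match; shoreline vegetation loss match; conductivity up match; sediment load up miss; fish kill events miss; zooplankton density down match
(D) invasive grazer introduction — surface temperature down miss; shoreline vegetation loss miss; conductivity up miss; sediment load up match; fish kill events match; zooplankton density down miss
(E) acid deposition event — fails on surface temperature down, sediment load up, fish kill events, zooplankton density down (predicts surface temperature up, not surface temperature down)
No candidate is consistent with all observations.

none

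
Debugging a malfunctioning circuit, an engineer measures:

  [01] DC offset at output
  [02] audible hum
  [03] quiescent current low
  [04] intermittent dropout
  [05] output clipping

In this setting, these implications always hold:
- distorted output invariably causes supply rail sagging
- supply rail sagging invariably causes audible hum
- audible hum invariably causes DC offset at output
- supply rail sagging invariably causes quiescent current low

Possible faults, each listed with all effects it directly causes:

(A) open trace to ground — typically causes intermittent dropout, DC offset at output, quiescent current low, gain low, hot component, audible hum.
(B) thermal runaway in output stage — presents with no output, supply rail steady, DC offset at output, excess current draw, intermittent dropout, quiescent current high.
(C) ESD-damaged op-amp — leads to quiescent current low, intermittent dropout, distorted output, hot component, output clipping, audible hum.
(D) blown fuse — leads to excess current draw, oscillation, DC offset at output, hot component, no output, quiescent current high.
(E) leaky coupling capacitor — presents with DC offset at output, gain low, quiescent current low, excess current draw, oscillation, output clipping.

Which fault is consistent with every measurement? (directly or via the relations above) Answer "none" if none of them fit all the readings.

Testing each hypothesis:
(A) open trace to ground — DC offset at output yes; audible hum yes; quiescent current low yes; intermittent dropout yes; output clipping NO
(B) thermal runaway in output stage — fails on audible hum, quiescent current low, output clipping (predicts quiescent current high, not quiescent current low)
(C) ESD-damaged op-amp — DC offset at output yes (by audible hum → DC offset at output); audible hum yes; quiescent current low yes; intermittent dropout yes; output clipping yes
(D) blown fuse — DC offset at output yes; audible hum NO; quiescent current low NO; intermittent dropout NO; output clipping NO
(E) leaky coupling capacitor — does not account for audible hum, intermittent dropout
(C) alone accounts for all the evidence.

C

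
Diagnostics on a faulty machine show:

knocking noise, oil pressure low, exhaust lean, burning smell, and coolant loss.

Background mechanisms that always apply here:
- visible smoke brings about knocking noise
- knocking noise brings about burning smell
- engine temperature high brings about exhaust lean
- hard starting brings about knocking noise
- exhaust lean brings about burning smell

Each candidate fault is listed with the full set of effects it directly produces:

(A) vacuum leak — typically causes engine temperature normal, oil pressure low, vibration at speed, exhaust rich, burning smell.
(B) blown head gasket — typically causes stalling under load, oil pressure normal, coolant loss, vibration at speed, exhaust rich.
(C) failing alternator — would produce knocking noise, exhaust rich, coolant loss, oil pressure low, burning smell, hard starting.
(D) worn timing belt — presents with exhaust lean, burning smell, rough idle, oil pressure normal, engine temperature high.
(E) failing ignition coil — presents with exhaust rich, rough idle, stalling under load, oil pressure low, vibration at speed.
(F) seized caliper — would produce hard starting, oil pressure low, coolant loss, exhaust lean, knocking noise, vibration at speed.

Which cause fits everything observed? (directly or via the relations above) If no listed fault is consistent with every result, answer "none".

F

Checking each candidate against the observations:
(A) vacuum leak — knocking noise NO; oil pressure low yes; exhaust lean NO; burning smell yes; coolant loss NO
(B) blown head gasket — fails on knocking noise, oil pressure low, exhaust lean, burning smell (predicts oil pressure normal, not oil pressure low; predicts exhaust rich, not exhaust lean)
(C) failing alternator — fails on exhaust lean (predicts exhaust rich, not exhaust lean)
(D) worn timing belt — knocking noise NO; oil pressure low NO; exhaust lean yes; burning smell yes; coolant loss NO
(E) failing ignition coil — knocking noise NO; oil pressure low yes; exhaust lean NO; burning smell NO; coolant loss NO
(F) seized caliper — accounts for every observation (burning smell through exhaust lean → burning smell)
(F) is the only candidate with no mismatches.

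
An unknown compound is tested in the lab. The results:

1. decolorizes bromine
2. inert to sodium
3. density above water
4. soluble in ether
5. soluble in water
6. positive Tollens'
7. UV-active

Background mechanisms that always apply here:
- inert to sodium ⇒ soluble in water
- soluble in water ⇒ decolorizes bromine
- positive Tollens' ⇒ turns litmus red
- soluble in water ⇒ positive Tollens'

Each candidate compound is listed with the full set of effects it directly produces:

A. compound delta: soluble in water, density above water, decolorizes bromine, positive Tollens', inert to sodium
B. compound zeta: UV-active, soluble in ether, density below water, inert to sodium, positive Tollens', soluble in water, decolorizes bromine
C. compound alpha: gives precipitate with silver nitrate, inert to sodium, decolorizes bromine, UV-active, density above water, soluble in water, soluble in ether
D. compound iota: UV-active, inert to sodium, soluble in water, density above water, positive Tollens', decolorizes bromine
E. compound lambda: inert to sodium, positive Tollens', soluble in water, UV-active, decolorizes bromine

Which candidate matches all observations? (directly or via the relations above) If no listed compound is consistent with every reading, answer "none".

Per-candidate check:
(A) compound delta — decolorizes bromine yes; inert to sodium yes; density above water yes; soluble in ether NO; soluble in water yes; positive Tollens' yes; UV-active NO
(B) compound zeta — decolorizes bromine yes; inert to sodium yes; density above water NO; soluble in ether yes; soluble in water yes; positive Tollens' yes; UV-active yes
(C) compound alpha — accounts for every observation (positive Tollens' by soluble in water → positive Tollens')
(D) compound iota — decolorizes bromine yes; inert to sodium yes; density above water yes; soluble in ether NO; soluble in water yes; positive Tollens' yes; UV-active yes
(E) compound lambda — decolorizes bromine yes; inert to sodium yes; density above water NO; soluble in ether NO; soluble in water yes; positive Tollens' yes; UV-active yes
Only (C) is consistent with every observation.

C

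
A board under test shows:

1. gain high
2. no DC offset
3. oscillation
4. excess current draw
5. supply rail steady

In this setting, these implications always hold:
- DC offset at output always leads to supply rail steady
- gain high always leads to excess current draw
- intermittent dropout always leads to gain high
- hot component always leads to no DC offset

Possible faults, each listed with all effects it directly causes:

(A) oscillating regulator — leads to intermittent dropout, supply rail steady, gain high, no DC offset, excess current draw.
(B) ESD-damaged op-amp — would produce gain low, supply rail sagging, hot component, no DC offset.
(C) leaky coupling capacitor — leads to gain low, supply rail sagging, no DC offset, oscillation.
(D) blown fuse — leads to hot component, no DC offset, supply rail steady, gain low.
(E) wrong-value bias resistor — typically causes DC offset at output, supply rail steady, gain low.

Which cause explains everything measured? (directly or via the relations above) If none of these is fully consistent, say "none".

Testing each hypothesis:
(A) oscillating regulator — gain high ✓; no DC offset ✓; oscillation ✗; excess current draw ✓; supply rail steady ✓
(B) ESD-damaged op-amp — fails on gain high, oscillation, excess current draw, supply rail steady (predicts gain low, not gain high; predicts supply rail sagging, not supply rail steady)
(C) leaky coupling capacitor — gain high ✗; no DC offset ✓; oscillation ✓; excess current draw ✗; supply rail steady ✗
(D) blown fuse — fails on gain high, oscillation, excess current draw (predicts gain low, not gain high)
(E) wrong-value bias resistor — gain high ✗; no DC offset ✗; oscillation ✗; excess current draw ✗; supply rail steady ✓
No candidate is consistent with all observations.

none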